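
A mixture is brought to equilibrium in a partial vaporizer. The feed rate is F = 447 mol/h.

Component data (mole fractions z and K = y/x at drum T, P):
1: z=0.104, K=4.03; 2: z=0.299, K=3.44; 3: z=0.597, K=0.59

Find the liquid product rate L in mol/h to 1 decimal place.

L = 111.2 mol/h

Let ψ = V/F and solve Σ zᵢ(Kᵢ−1)/(1+ψ(Kᵢ−1)) = 0.
Feasibility: ΣzᵢKᵢ = 1.800, Σzᵢ/Kᵢ = 1.125 — both > 1, two phases present.
Iterate (Newton) starting at ψ = 0.5:
  ψ = 0.500: g = 0.1460, g' = -0.671 → ψ = 0.718
  ψ = 0.718: g = 0.0176, g' = -0.531 → ψ = 0.751
Converged at ψ = 0.751.
Then V = ψ·F = 0.7512·447 = 335.8 mol/h and L = F − V = 111.2 mol/h.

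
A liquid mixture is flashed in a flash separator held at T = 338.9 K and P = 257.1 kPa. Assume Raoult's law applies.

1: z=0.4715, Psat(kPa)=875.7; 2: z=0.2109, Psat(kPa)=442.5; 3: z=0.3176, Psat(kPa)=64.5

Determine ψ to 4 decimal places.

Raoult's law: Kᵢ = Pᵢˢᵃᵗ/P = Pᵢˢᵃᵗ/257.1.
  K_1 = 875.7/257.1 = 3.406068, K_2 = 442.5/257.1 = 1.721120, K_3 = 64.5/257.1 = 0.250875
Rachford–Rice: g(ψ) = Σ zᵢ(Kᵢ−1)/(1+ψ(Kᵢ−1)) = 0.
Feasibility: ΣzᵢKᵢ = 2.0486, Σzᵢ/Kᵢ = 1.5269 — both > 1, two phases present.
Newton iteration, ψ⁰ = 0.54:
  ψ = 0.5400: g = 0.20331, g' = -1.0758 → ψ = 0.7290
  ψ = 0.7290: g = -0.01256, g' = -1.2721 → ψ = 0.7191
  ψ = 0.7191: g = -0.00010, g' = -1.2513 → ψ = 0.7190
Converged at ψ = 0.7190.

ψ = 0.7190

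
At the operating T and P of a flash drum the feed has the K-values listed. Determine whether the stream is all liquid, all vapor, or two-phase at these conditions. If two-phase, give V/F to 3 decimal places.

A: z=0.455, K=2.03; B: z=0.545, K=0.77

ΣzᵢKᵢ = 1.343; Σzᵢ/Kᵢ = 0.932.
Since Σzᵢ/Kᵢ < 1 the mixture is above its dew point — single vapor phase.

all vapor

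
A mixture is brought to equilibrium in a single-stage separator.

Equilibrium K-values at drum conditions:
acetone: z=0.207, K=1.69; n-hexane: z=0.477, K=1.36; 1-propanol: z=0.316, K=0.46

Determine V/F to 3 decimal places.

Material balance + equilibrium reduce to Σ zᵢ(Kᵢ−1)/(1+V/F(Kᵢ−1)) = 0.
Feasibility: ΣzᵢKᵢ = 1.144, Σzᵢ/Kᵢ = 1.160 — both > 1, two phases present.
Iterate (Newton) starting at V/F = 0.5:
  V/F = 0.500: g = 0.0180, g' = -0.272 → V/F = 0.566
  V/F = 0.566: g = -0.0004, g' = -0.285 → V/F = 0.565
Converged at V/F = 0.565.

V/F = 0.565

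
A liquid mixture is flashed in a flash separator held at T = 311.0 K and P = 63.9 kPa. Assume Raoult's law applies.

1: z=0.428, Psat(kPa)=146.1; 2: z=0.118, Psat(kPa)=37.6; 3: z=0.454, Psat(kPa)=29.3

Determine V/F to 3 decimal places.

V/F = 0.385

Raoult's law: Kᵢ = Pᵢˢᵃᵗ/P = Pᵢˢᵃᵗ/63.9.
  K_1 = 146.1/63.9 = 2.28638, K_2 = 37.6/63.9 = 0.58842, K_3 = 29.3/63.9 = 0.45853
Rachford–Rice: g(V/F) = Σ zᵢ(Kᵢ−1)/(1+V/F(Kᵢ−1)) = 0.
Feasibility: ΣzᵢKᵢ = 1.256, Σzᵢ/Kᵢ = 1.378 — both > 1, two phases present.
Iterate (Newton) starting at V/F = 0.31:
  V/F = 0.310: g = 0.0425, g' = -0.580 → V/F = 0.383
  V/F = 0.383: g = 0.0009, g' = -0.558 → V/F = 0.385
Converged at V/F = 0.385.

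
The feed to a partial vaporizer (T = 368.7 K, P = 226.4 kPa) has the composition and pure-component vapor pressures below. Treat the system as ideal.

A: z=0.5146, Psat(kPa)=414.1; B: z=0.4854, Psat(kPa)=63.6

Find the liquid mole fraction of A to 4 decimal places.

Raoult's law: Kᵢ = Pᵢˢᵃᵗ/P = Pᵢˢᵃᵗ/226.4.
  K_A = 414.1/226.4 = 1.829064, K_B = 63.6/226.4 = 0.280919
Material balance + equilibrium reduce to Σ zᵢ(Kᵢ−1)/(1+β(Kᵢ−1)) = 0.
g(0) = ΣzᵢKᵢ − 1 = 0.0776 and g(1) = 1 − Σzᵢ/Kᵢ = -1.0092, so a root lies in (0, 1).
Binary case is linear: z₁(K₁−1)(1+β(K₂−1)) + z₂(K₂−1)(1+β(K₁−1)) = 0
⇒ β = [z₁(K₁−1)+z₂(K₂−1)] / [−(K₁−1)(K₂−1)] = 0.07759/0.59616 = 0.1302
Compositions from xᵢ = zᵢ/(1+β(Kᵢ−1)), yᵢ = Kᵢxᵢ:
  A: x = 0.4645, y = 0.8496
  B: x = 0.5355, y = 0.1504

x_A = 0.4645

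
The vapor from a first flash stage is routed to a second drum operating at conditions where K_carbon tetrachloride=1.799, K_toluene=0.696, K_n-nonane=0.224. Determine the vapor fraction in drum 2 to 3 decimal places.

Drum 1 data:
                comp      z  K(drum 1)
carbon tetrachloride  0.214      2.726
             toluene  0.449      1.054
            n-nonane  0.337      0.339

V/F (drum 2) = 0.176

Drum 1:
Let ψ₁ = V/F and solve Σ zᵢ(Kᵢ−1)/(1+ψ₁(Kᵢ−1)) = 0.
Check two-phase: ΣzᵢKᵢ = 1.171 > 1 and Σzᵢ/Kᵢ = 1.499 > 1, so g(0) = 0.171 > 0 and g(1) = -0.499 < 0.
Iterate (Newton) starting at ψ₁ = 0.5:
  ψ₁ = 0.500: g = -0.1108, g' = -0.513 → ψ₁ = 0.284
  ψ₁ = 0.284: g = -0.0025, g' = -0.511 → ψ₁ = 0.279
Converged at ψ₁ = 0.279.
Drum-1 compositions:
  carbon tetrachloride: x = 0.144, y = 0.394
  toluene: x = 0.442, y = 0.466
  n-nonane: x = 0.413, y = 0.140
Drum-2 feed = drum-1 vapor: z₂ = (0.3937, 0.4662, 0.1401).
Drum 2:
Rachford–Rice: g(ψ₂) = Σ zᵢ(Kᵢ−1)/(1+ψ₂(Kᵢ−1)) = 0.
Check two-phase: ΣzᵢKᵢ = 1.064 > 1 and Σzᵢ/Kᵢ = 1.514 > 1, so g(0) = 0.064 > 0 and g(1) = -0.514 < 0.
Newton iteration, ψ₂⁰ = 0.41:
  ψ₂ = 0.410: g = -0.0844, g' = -0.380 → ψ₂ = 0.188
  ψ₂ = 0.188: g = -0.0041, g' = -0.354 → ψ₂ = 0.176
Converged at ψ₂ = 0.176.
  carbon tetrachloride: x = 0.345, y = 0.621
  toluene: x = 0.493, y = 0.343
  n-nonane: x = 0.162, y = 0.036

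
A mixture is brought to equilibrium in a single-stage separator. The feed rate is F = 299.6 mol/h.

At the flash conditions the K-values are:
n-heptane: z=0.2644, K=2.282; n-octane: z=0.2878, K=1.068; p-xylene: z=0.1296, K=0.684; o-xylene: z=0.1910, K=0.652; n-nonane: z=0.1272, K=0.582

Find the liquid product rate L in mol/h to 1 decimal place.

Material balance + equilibrium reduce to Σ zᵢ(Kᵢ−1)/(1+V/F(Kᵢ−1)) = 0.
Feasibility: ΣzᵢKᵢ = 1.1979, Σzᵢ/Kᵢ = 1.0863 — both > 1, two phases present.
Newton–Raphson from V/F = 0.53:
  V/F = 0.5300: g = 0.02172, g' = -0.2454 → V/F = 0.6185
  V/F = 0.6185: g = 0.00052, g' = -0.2344 → V/F = 0.6207
Converged at V/F = 0.6207.
Then V = V/F·F = 0.6207·299.6 = 186.0 mol/h and L = F − V = 113.6 mol/h.

L = 113.6 mol/h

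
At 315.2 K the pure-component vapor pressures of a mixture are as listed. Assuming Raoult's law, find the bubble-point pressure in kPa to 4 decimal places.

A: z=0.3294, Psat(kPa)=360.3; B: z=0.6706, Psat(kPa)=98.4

Pbub = 184.6699 kPa

At the bubble point ψ → 0, so ΣzᵢKᵢ = 1 with Kᵢ = Pᵢˢᵃᵗ/P ⇒ P = ΣzᵢPᵢˢᵃᵗ.
P = 0.3294·360.3 + 0.6706·98.4 = 184.6699 kPa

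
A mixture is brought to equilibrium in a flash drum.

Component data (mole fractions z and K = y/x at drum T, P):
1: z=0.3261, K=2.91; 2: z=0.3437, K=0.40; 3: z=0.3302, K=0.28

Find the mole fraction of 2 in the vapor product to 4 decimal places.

Let ψ = V/F and solve Σ zᵢ(Kᵢ−1)/(1+ψ(Kᵢ−1)) = 0.
Feasibility: ΣzᵢKᵢ = 1.1789, Σzᵢ/Kᵢ = 2.1506 — both > 1, two phases present.
Newton–Raphson from ψ = 0.68:
  ψ = 0.6800: g = -0.54320, g' = -1.2353 → ψ = 0.2403
  ψ = 0.2403: g = -0.10149, g' = -0.9781 → ψ = 0.1365
  ψ = 0.1365: g = 0.00578, g' = -1.1058 → ψ = 0.1417
Converged at ψ = 0.1417.
Compositions from xᵢ = zᵢ/(1+ψ(Kᵢ−1)), yᵢ = Kᵢxᵢ:
  1: x = 0.2566, y = 0.7468
  2: x = 0.3756, y = 0.1503
  3: x = 0.3677, y = 0.1030

y_2 = 0.1503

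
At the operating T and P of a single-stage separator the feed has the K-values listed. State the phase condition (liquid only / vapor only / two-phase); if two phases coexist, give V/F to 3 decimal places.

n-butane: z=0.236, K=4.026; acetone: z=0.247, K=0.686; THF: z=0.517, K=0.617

ΣzᵢKᵢ = 1.439; Σzᵢ/Kᵢ = 1.257.
Both exceed 1, so a two-phase solution exists.
Material balance + equilibrium reduce to Σ zᵢ(Kᵢ−1)/(1+ψ(Kᵢ−1)) = 0.
Newton iteration, ψ⁰ = 0.5:
  ψ = 0.500: g = -0.0527, g' = -0.492 → ψ = 0.393
  ψ = 0.393: g = 0.0047, g' = -0.588 → ψ = 0.401
Converged at ψ = 0.401.

two-phase, V/F = 0.401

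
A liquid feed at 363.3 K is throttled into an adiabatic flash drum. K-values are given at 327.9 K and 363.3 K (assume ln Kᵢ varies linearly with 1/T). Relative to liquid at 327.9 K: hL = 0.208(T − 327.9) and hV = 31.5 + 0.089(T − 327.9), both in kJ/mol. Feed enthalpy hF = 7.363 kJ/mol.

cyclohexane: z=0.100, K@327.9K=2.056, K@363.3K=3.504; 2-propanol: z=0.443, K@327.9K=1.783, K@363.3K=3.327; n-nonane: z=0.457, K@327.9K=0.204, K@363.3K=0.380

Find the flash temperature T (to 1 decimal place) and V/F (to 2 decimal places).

T = 331.3 K, V/F = 0.21

Adiabatic flash: solve Rachford–Rice at each trial T, then check hF = ψ·hV(T) + (1−ψ)·hL(T).
  T = 327.9 K: K = (2.056, 1.783, 0.204), RR gives ψ = 0.133, H_out = 4.185 kJ/mol
  T = 363.3 K: K = (3.504, 3.327, 0.380), RR gives ψ = 0.682, H_out = 25.974 kJ/mol
  T = 345.6 K: K = (2.721, 2.475, 0.283), RR gives ψ = 0.456, H_out = 17.088 kJ/mol
  T = 336.8 K: K = (2.376, 2.112, 0.241), RR gives ψ = 0.321, H_out = 11.629 kJ/mol
  T = 332.4 K: K = (2.214, 1.944, 0.222), RR gives ψ = 0.238, H_out = 8.295 kJ/mol
  T = 330.1 K: K = (2.132, 1.861, 0.213), RR gives ψ = 0.187, H_out = 6.302 kJ/mol
Linear interpolation between T = 330.1 (H_out = 6.302) and T = 332.4 (H_out = 8.295) on hF = 7.363 gives T ≈ 331.3 K, at which ψ = 0.21.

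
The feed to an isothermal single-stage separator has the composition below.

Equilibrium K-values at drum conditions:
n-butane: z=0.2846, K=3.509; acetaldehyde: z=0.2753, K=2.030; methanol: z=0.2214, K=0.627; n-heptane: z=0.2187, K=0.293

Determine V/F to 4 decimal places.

Rachford–Rice: g(V/F) = Σ zᵢ(Kᵢ−1)/(1+V/F(Kᵢ−1)) = 0.
Check two-phase: ΣzᵢKᵢ = 1.7604 > 1 and Σzᵢ/Kᵢ = 1.3162 > 1, so g(0) = 0.7604 > 0 and g(1) = -0.3162 < 0.
Newton–Raphson from V/F = 0.42:
  V/F = 0.4200: g = 0.22777, g' = -0.8315 → V/F = 0.6939
  V/F = 0.6939: g = 0.01092, g' = -0.8151 → V/F = 0.7073
  V/F = 0.7073: g = -0.00006, g' = -0.8247 → V/F = 0.7072
Converged at V/F = 0.7072.

V/F = 0.7072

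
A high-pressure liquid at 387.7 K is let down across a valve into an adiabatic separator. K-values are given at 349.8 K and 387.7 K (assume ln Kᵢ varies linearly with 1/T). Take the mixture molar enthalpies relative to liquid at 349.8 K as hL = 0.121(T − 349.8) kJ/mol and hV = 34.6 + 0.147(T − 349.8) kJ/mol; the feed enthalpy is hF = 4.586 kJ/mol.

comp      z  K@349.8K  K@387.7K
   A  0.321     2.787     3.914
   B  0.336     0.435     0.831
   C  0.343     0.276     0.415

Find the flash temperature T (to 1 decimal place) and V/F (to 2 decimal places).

T = 350.9 K, V/F = 0.13

Adiabatic flash: solve Rachford–Rice at each trial T, then check hF = ψ·hV(T) + (1−ψ)·hL(T).
  T = 349.8 K: K = (2.787, 0.435, 0.276), RR gives ψ = 0.117, H_out = 4.043 kJ/mol
  T = 387.7 K: K = (3.914, 0.831, 0.415), RR gives ψ = 0.551, H_out = 24.208 kJ/mol
  T = 368.8 K: K = (3.333, 0.612, 0.342), RR gives ψ = 0.313, H_out = 13.294 kJ/mol
  T = 359.3 K: K = (3.055, 0.518, 0.308), RR gives ψ = 0.213, H_out = 8.577 kJ/mol
  T = 354.6 K: K = (2.921, 0.476, 0.292), RR gives ψ = 0.165, H_out = 6.328 kJ/mol
  T = 352.2 K: K = (2.854, 0.455, 0.284), RR gives ψ = 0.141, H_out = 5.186 kJ/mol
Linear interpolation between T = 349.8 (H_out = 4.043) and T = 352.2 (H_out = 5.186) on hF = 4.586 gives T ≈ 350.9 K, at which ψ = 0.13.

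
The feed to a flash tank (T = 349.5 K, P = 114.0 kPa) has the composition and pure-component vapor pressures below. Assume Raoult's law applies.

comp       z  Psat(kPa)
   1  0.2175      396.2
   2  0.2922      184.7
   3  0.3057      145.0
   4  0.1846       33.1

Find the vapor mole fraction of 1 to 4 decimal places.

Raoult's law: Kᵢ = Pᵢˢᵃᵗ/P = Pᵢˢᵃᵗ/114.0.
  K_1 = 396.2/114.0 = 3.475439, K_2 = 184.7/114.0 = 1.620175, K_3 = 145.0/114.0 = 1.271930, K_4 = 33.1/114.0 = 0.290351
Material balance + equilibrium reduce to Σ zᵢ(Kᵢ−1)/(1+β(Kᵢ−1)) = 0.
Check two-phase: ΣzᵢKᵢ = 1.6718 > 1 and Σzᵢ/Kᵢ = 1.1191 > 1, so g(0) = 0.6718 > 0 and g(1) = -0.1191 < 0.
Newton iteration, β⁰ = 0.65:
  β = 0.6500: g = 0.16299, g' = -0.5895 → β = 0.9265
  β = 0.9265: g = -0.03749, g' = -0.9750 → β = 0.8880
  β = 0.8880: g = -0.00208, g' = -0.8715 → β = 0.8856
Converged at β = 0.8856.
Compositions from xᵢ = zᵢ/(1+β(Kᵢ−1)), yᵢ = Kᵢxᵢ:
  1: x = 0.0681, y = 0.2368
  2: x = 0.1886, y = 0.3056
  3: x = 0.2464, y = 0.3134
  4: x = 0.4969, y = 0.1443

y_1 = 0.2368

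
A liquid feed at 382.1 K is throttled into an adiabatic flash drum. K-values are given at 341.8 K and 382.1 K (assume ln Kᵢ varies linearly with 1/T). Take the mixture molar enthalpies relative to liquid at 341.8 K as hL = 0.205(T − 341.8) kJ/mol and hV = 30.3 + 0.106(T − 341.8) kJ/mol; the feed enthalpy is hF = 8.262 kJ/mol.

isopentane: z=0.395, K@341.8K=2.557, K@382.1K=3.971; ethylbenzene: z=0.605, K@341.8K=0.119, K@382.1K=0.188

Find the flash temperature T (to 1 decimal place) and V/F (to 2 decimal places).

T = 358.0 K, V/F = 0.17

Adiabatic flash: solve Rachford–Rice at each trial T, then check hF = ψ·hV(T) + (1−ψ)·hL(T).
  T = 341.8 K: K = (2.557, 0.119), RR gives ψ = 0.060, H_out = 1.812 kJ/mol
  T = 382.1 K: K = (3.971, 0.188), RR gives ψ = 0.283, H_out = 15.703 kJ/mol
  T = 362.0 K: K = (3.228, 0.152), RR gives ψ = 0.194, H_out = 9.630 kJ/mol
  T = 351.9 K: K = (2.882, 0.135), RR gives ψ = 0.135, H_out = 6.030 kJ/mol
  T = 356.9 K: K = (3.051, 0.143), RR gives ψ = 0.166, H_out = 7.874 kJ/mol
  T = 359.4 K: K = (3.137, 0.147), RR gives ψ = 0.180, H_out = 8.749 kJ/mol
  T = 358.1 K: K = (3.092, 0.145), RR gives ψ = 0.173, H_out = 8.298 kJ/mol
Linear interpolation between T = 356.9 (H_out = 7.874) and T = 358.1 (H_out = 8.298) on hF = 8.262 gives T ≈ 358.0 K, at which ψ = 0.17.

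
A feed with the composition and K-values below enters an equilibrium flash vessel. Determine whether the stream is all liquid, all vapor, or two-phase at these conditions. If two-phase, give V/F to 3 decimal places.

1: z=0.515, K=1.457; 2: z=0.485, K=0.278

all liquid

ΣzᵢKᵢ = 0.885; Σzᵢ/Kᵢ = 2.098.
Since ΣzᵢKᵢ < 1 the mixture is below its bubble point — single liquid phase.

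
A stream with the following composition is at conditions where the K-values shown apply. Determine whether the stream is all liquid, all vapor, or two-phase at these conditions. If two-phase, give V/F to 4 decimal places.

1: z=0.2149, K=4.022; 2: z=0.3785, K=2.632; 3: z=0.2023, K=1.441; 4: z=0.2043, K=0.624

all vapor

ΣzᵢKᵢ = 2.2795; Σzᵢ/Kᵢ = 0.6650.
Since Σzᵢ/Kᵢ < 1 the mixture is above its dew point — single vapor phase.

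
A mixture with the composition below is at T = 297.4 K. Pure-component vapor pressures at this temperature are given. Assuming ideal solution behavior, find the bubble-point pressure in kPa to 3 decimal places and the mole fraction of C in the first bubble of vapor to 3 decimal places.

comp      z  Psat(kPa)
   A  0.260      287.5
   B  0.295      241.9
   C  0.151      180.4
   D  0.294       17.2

Pbub = 178.408 kPa, y_C = 0.153

At the bubble point ψ → 0, so ΣzᵢKᵢ = 1 with Kᵢ = Pᵢˢᵃᵗ/P ⇒ P = ΣzᵢPᵢˢᵃᵗ.
P = 0.260·287.5 + 0.295·241.9 + 0.151·180.4 + 0.294·17.2 = 178.408 kPa
yᵢ = zᵢPᵢˢᵃᵗ/P ⇒ y_C = 0.151·180.4/178.408 = 0.153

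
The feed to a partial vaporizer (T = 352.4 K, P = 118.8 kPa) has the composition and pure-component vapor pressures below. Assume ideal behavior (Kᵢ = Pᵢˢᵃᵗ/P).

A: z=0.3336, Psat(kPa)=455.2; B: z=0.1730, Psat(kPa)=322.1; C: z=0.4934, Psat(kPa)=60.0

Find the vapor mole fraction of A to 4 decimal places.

y_A = 0.3865

Raoult's law: Kᵢ = Pᵢˢᵃᵗ/P = Pᵢˢᵃᵗ/118.8.
  K_A = 455.2/118.8 = 3.831650, K_B = 322.1/118.8 = 2.711279, K_C = 60.0/118.8 = 0.505051
Material balance + equilibrium reduce to Σ zᵢ(Kᵢ−1)/(1+ψ(Kᵢ−1)) = 0.
Check two-phase: ΣzᵢKᵢ = 1.9965 > 1 and Σzᵢ/Kᵢ = 1.1278 > 1, so g(0) = 0.9965 > 0 and g(1) = -0.1278 < 0.
Iterate (Newton) starting at ψ = 0.61:
  ψ = 0.6100: g = 0.14138, g' = -0.7289 → ψ = 0.8040
  ψ = 0.8040: g = 0.00731, g' = -0.6724 → ψ = 0.8148
Converged at ψ = 0.8148.
Compositions from xᵢ = zᵢ/(1+ψ(Kᵢ−1)), yᵢ = Kᵢxᵢ:
  A: x = 0.1009, y = 0.3865
  B: x = 0.0723, y = 0.1959
  C: x = 0.8269, y = 0.4176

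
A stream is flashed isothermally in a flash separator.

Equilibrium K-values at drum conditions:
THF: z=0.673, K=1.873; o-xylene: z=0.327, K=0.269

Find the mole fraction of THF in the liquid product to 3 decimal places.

x_THF = 0.456

Newton–Raphson from V/F = 0.5:
  V/F = 0.500: g = 0.0323, g' = -0.683 → V/F = 0.547
  V/F = 0.547: g = -0.0009, g' = -0.720 → V/F = 0.546
Converged at V/F = 0.546.
Compositions from xᵢ = zᵢ/(1+V/F(Kᵢ−1)), yᵢ = Kᵢxᵢ:
  THF: x = 0.456, y = 0.854
  o-xylene: x = 0.544, y = 0.146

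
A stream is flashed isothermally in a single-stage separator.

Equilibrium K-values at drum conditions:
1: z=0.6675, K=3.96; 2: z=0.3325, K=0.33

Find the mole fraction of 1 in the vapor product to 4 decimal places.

y_1 = 0.7309

Material balance + equilibrium reduce to Σ zᵢ(Kᵢ−1)/(1+V/F(Kᵢ−1)) = 0.
g(0) = ΣzᵢKᵢ − 1 = 1.7530 and g(1) = 1 − Σzᵢ/Kᵢ = -0.1761, so a root lies in (0, 1).
Newton iteration, V/F⁰ = 0.5:
  V/F = 0.5000: g = 0.46169, g' = -1.2884 → V/F = 0.8583
  V/F = 0.8583: g = 0.03374, g' = -1.2932 → V/F = 0.8844
  V/F = 0.8844: g = -0.00067, g' = -1.3460 → V/F = 0.8839
Converged at V/F = 0.8839.
Compositions from xᵢ = zᵢ/(1+V/F(Kᵢ−1)), yᵢ = Kᵢxᵢ:
  1: x = 0.1846, y = 0.7309
  2: x = 0.8154, y = 0.2691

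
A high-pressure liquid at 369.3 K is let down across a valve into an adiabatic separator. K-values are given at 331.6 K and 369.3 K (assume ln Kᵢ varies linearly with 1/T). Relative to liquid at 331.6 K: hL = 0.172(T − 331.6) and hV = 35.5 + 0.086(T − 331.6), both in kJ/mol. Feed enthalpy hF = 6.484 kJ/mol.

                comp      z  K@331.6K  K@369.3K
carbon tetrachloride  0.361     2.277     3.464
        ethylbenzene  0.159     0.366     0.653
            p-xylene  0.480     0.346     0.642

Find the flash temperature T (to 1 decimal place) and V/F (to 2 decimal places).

T = 337.8 K, V/F = 0.15

Adiabatic flash: solve Rachford–Rice at each trial T, then check hF = ψ·hV(T) + (1−ψ)·hL(T).
  T = 331.6 K: K = (2.277, 0.366, 0.346), RR gives ψ = 0.056, H_out = 1.982 kJ/mol
  T = 369.3 K: K = (3.464, 0.653, 0.642), RR gives ψ = 0.757, H_out = 30.895 kJ/mol
  T = 350.5 K: K = (2.842, 0.497, 0.480), RR gives ψ = 0.353, H_out = 15.193 kJ/mol
  T = 341.1 K: K = (2.553, 0.429, 0.410), RR gives ψ = 0.205, H_out = 8.741 kJ/mol
  T = 336.4 K: K = (2.415, 0.397, 0.377), RR gives ψ = 0.132, H_out = 5.474 kJ/mol
  T = 338.8 K: K = (2.485, 0.413, 0.394), RR gives ψ = 0.170, H_out = 7.155 kJ/mol
Linear interpolation between T = 336.4 (H_out = 5.474) and T = 338.8 (H_out = 7.155) on hF = 6.484 gives T ≈ 337.8 K, at which ψ = 0.15.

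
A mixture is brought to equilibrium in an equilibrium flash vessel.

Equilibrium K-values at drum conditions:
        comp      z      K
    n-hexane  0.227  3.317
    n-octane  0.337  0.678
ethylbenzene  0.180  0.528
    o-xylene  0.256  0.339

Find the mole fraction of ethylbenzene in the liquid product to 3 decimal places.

Iterate (Newton) starting at ψ = 0.5:
  ψ = 0.500: g = -0.2496, g' = -0.629 → ψ = 0.103
  ψ = 0.103: g = 0.0411, g' = -1.004 → ψ = 0.144
  ψ = 0.144: g = 0.0021, g' = -0.906 → ψ = 0.147
Converged at ψ = 0.147.
Compositions from xᵢ = zᵢ/(1+ψ(Kᵢ−1)), yᵢ = Kᵢxᵢ:
  n-hexane: x = 0.169, y = 0.562
  n-octane: x = 0.354, y = 0.240
  ethylbenzene: x = 0.193, y = 0.102
  o-xylene: x = 0.283, y = 0.096

x_ethylbenzene = 0.193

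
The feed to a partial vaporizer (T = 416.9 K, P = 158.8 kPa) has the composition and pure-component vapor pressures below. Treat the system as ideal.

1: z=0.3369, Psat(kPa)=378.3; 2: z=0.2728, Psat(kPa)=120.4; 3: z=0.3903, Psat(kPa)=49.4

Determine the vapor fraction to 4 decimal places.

Raoult's law: Kᵢ = Pᵢˢᵃᵗ/P = Pᵢˢᵃᵗ/158.8.
  K_1 = 378.3/158.8 = 2.382242, K_2 = 120.4/158.8 = 0.758186, K_3 = 49.4/158.8 = 0.311083
Material balance + equilibrium reduce to Σ zᵢ(Kᵢ−1)/(1+ψ(Kᵢ−1)) = 0.
g(0) = ΣzᵢKᵢ − 1 = 0.1308 and g(1) = 1 − Σzᵢ/Kᵢ = -0.7559, so a root lies in (0, 1).
Iterate (Newton) starting at ψ = 0.31:
  ψ = 0.3100: g = -0.08722, g' = -0.6336 → ψ = 0.1723
  ψ = 0.1723: g = 0.00215, g' = -0.6757 → ψ = 0.1755
Converged at ψ = 0.1755.

ψ = 0.1755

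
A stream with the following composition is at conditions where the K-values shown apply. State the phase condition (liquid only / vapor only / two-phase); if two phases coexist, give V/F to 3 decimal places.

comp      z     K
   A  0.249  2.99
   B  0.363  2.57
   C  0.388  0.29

two-phase, V/F = 0.637

ΣzᵢKᵢ = 1.790; Σzᵢ/Kᵢ = 1.562.
Both exceed 1, so a two-phase solution exists.
Let ψ = V/F and solve Σ zᵢ(Kᵢ−1)/(1+ψ(Kᵢ−1)) = 0.
Newton–Raphson from ψ = 0.43:
  ψ = 0.430: g = 0.2107, g' = -1.011 → ψ = 0.639
  ψ = 0.639: g = -0.0011, g' = -1.069 → ψ = 0.637
Converged at ψ = 0.637.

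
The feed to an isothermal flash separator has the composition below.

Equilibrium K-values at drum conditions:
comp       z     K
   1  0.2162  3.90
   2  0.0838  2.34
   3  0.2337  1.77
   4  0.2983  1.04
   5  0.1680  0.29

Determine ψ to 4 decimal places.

Rachford–Rice: g(ψ) = Σ zᵢ(Kᵢ−1)/(1+ψ(Kᵢ−1)) = 0.
Check two-phase: ΣzᵢKᵢ = 1.8119 > 1 and Σzᵢ/Kᵢ = 1.0894 > 1, so g(0) = 0.8119 > 0 and g(1) = -0.0894 < 0.
Iterate (Newton) starting at ψ = 0.5:
  ψ = 0.5000: g = 0.27985, g' = -0.6331 → ψ = 0.9420
  ψ = 0.9420: g = -0.02673, g' = -0.9791 → ψ = 0.9147
  ψ = 0.9147: g = -0.00106, g' = -0.9039 → ψ = 0.9135
Converged at ψ = 0.9135.

ψ = 0.9135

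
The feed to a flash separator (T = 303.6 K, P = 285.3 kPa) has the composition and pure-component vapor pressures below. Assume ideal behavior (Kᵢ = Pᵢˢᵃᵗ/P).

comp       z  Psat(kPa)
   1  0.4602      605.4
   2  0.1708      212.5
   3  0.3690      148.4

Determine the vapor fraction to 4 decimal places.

ψ = 0.6218

Raoult's law: Kᵢ = Pᵢˢᵃᵗ/P = Pᵢˢᵃᵗ/285.3.
  K_1 = 605.4/285.3 = 2.121977, K_2 = 212.5/285.3 = 0.744830, K_3 = 148.4/285.3 = 0.520154
Let ψ = V/F and solve Σ zᵢ(Kᵢ−1)/(1+ψ(Kᵢ−1)) = 0.
Feasibility: ΣzᵢKᵢ = 1.2957, Σzᵢ/Kᵢ = 1.1556 — both > 1, two phases present.
Newton–Raphson from ψ = 0.67:
  ψ = 0.6700: g = -0.01877, g' = -0.3895 → ψ = 0.6218
Converged at ψ = 0.6218.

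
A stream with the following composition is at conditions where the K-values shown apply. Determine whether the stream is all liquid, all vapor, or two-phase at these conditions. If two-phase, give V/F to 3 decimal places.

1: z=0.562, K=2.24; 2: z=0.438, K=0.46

two-phase, V/F = 0.688

ΣzᵢKᵢ = 1.460; Σzᵢ/Kᵢ = 1.203.
Both exceed 1, so a two-phase solution exists.
Material balance + equilibrium reduce to Σ zᵢ(Kᵢ−1)/(1+ψ(Kᵢ−1)) = 0.
Newton iteration, ψ⁰ = 0.5:
  ψ = 0.500: g = 0.1062, g' = -0.569 → ψ = 0.687
  ψ = 0.687: g = 0.0005, g' = -0.575 → ψ = 0.688
Converged at ψ = 0.688.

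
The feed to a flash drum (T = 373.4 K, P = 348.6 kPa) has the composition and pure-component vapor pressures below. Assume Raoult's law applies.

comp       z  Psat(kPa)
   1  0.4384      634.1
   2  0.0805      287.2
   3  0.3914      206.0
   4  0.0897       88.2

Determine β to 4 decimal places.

Raoult's law: Kᵢ = Pᵢˢᵃᵗ/P = Pᵢˢᵃᵗ/348.6.
  K_1 = 634.1/348.6 = 1.818990, K_2 = 287.2/348.6 = 0.823867, K_3 = 206.0/348.6 = 0.590935, K_4 = 88.2/348.6 = 0.253012
Let β = V/F and solve Σ zᵢ(Kᵢ−1)/(1+β(Kᵢ−1)) = 0.
g(0) = ΣzᵢKᵢ − 1 = 0.1178 and g(1) = 1 − Σzᵢ/Kᵢ = -0.3556, so a root lies in (0, 1).
Newton iteration, β⁰ = 0.68:
  β = 0.6800: g = -0.14348, g' = -0.4570 → β = 0.3660
  β = 0.3660: g = -0.01944, g' = -0.3623 → β = 0.3124
  β = 0.3124: g = -0.00006, g' = -0.3605 → β = 0.3122
Converged at β = 0.3122.

β = 0.3122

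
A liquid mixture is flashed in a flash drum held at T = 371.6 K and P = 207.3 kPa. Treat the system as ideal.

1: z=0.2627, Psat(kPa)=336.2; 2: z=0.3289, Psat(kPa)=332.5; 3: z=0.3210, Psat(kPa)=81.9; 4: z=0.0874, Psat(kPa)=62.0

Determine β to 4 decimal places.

β = 0.2776

Raoult's law: Kᵢ = Pᵢˢᵃᵗ/P = Pᵢˢᵃᵗ/207.3.
  K_1 = 336.2/207.3 = 1.621804, K_2 = 332.5/207.3 = 1.603956, K_3 = 81.9/207.3 = 0.395080, K_4 = 62.0/207.3 = 0.299083
Rachford–Rice: g(β) = Σ zᵢ(Kᵢ−1)/(1+β(Kᵢ−1)) = 0.
g(0) = ΣzᵢKᵢ − 1 = 0.1065 and g(1) = 1 − Σzᵢ/Kᵢ = -0.4718, so a root lies in (0, 1).
Newton iteration, β⁰ = 0.5:
  β = 0.5000: g = -0.09551, g' = -0.4731 → β = 0.2981
  β = 0.2981: g = -0.00820, g' = -0.4019 → β = 0.2777
  β = 0.2777: g = -0.00004, g' = -0.3977 → β = 0.2776
Converged at β = 0.2776.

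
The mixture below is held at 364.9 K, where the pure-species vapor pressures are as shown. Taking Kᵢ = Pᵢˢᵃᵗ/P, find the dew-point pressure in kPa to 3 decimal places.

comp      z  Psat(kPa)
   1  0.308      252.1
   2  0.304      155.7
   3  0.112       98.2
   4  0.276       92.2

Pdew = 136.832 kPa

At the dew point ψ → 1, so Σzᵢ/Kᵢ = 1 with Kᵢ = Pᵢˢᵃᵗ/P ⇒ 1/P = Σzᵢ/Pᵢˢᵃᵗ.
1/P = 0.308/252.1 + 0.304/155.7 + 0.112/98.2 + 0.276/92.2 = 0.007308 ⇒ P = 136.832 kPa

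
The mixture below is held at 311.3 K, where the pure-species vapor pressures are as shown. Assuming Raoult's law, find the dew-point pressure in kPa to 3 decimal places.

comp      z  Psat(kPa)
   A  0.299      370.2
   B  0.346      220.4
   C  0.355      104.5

At the dew point ψ → 1, so Σzᵢ/Kᵢ = 1 with Kᵢ = Pᵢˢᵃᵗ/P ⇒ 1/P = Σzᵢ/Pᵢˢᵃᵗ.
1/P = 0.299/370.2 + 0.346/220.4 + 0.355/104.5 = 0.005775 ⇒ P = 173.170 kPa

Pdew = 173.170 kPa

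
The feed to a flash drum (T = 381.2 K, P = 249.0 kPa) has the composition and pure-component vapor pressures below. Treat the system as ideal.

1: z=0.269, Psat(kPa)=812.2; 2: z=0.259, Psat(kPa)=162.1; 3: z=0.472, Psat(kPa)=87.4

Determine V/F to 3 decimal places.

Raoult's law: Kᵢ = Pᵢˢᵃᵗ/P = Pᵢˢᵃᵗ/249.0.
  K_1 = 812.2/249.0 = 3.26185, K_2 = 162.1/249.0 = 0.65100, K_3 = 87.4/249.0 = 0.35100
Material balance + equilibrium reduce to Σ zᵢ(Kᵢ−1)/(1+V/F(Kᵢ−1)) = 0.
Check two-phase: ΣzᵢKᵢ = 1.212 > 1 and Σzᵢ/Kᵢ = 1.825 > 1, so g(0) = 0.212 > 0 and g(1) = -0.825 < 0.
Newton iteration, V/F⁰ = 0.63:
  V/F = 0.630: g = -0.3832, g' = -0.855 → V/F = 0.182
  V/F = 0.182: g = -0.0126, g' = -0.983 → V/F = 0.169
Converged at V/F = 0.169.

V/F = 0.169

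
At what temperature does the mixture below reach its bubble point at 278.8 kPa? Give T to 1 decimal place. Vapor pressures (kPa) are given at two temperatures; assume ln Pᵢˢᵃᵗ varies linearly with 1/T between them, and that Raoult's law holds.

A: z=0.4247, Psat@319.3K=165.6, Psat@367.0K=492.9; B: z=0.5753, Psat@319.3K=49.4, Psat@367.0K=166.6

T = 362.7 K

Bubble-point temperature: ΣzᵢPᵢˢᵃᵗ(T) = P. Interpolate ln Pᵢˢᵃᵗ = aᵢ + bᵢ/T.
  T = 319.3 K: ΣzᵢPᵢˢᵃᵗ = 98.75 kPa
  T = 367.0 K: ΣzᵢPᵢˢᵃᵗ = 305.18 kPa
  T = 343.1 K: ΣzᵢPᵢˢᵃᵗ = 180.25 kPa
  T = 355.1 K: ΣzᵢPᵢˢᵃᵗ = 236.87 kPa
  T = 361.1 K: ΣzᵢPᵢˢᵃᵗ = 269.71 kPa
  T = 364.1 K: ΣzᵢPᵢˢᵃᵗ = 287.34 kPa
  T = 362.6 K: ΣzᵢPᵢˢᵃᵗ = 278.42 kPa
Interpolating between 362.6 K and 364.1 K gives T ≈ 362.7 K.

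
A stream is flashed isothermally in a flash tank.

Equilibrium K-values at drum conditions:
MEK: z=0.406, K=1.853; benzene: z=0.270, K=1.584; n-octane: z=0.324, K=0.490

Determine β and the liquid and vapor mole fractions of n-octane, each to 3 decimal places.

β = 0.885, x_n-octane = 0.591, y_n-octane = 0.289

Let β = V/F and solve Σ zᵢ(Kᵢ−1)/(1+β(Kᵢ−1)) = 0.
g(0) = ΣzᵢKᵢ − 1 = 0.339 and g(1) = 1 − Σzᵢ/Kᵢ = -0.051, so a root lies in (0, 1).
Newton iteration, β⁰ = 0.48:
  β = 0.480: g = 0.1501, g' = -0.353 → β = 0.906
  β = 0.906: g = -0.0085, g' = -0.424 → β = 0.885
Converged at β = 0.885.
Compositions from xᵢ = zᵢ/(1+β(Kᵢ−1)), yᵢ = Kᵢxᵢ:
  MEK: x = 0.231, y = 0.429
  benzene: x = 0.178, y = 0.282
  n-octane: x = 0.591, y = 0.289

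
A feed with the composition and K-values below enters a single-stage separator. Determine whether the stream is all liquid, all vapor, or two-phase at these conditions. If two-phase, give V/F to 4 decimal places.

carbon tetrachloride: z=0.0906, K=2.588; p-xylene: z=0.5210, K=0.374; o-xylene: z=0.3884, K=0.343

ΣzᵢKᵢ = 0.5625; Σzᵢ/Kᵢ = 2.5604.
Since ΣzᵢKᵢ < 1 the mixture is below its bubble point — single liquid phase.

all liquid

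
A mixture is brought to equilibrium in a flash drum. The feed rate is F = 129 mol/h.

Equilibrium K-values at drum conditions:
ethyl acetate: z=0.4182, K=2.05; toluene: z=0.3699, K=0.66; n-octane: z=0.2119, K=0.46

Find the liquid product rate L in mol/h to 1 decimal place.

Iterate (Newton) starting at ψ = 0.5:
  ψ = 0.5000: g = -0.02033, g' = -0.3763 → ψ = 0.4460
  ψ = 0.4460: g = 0.00010, g' = -0.3805 → ψ = 0.4462
Converged at ψ = 0.4462.
Then V = ψ·F = 0.4462·129 = 57.6 mol/h and L = F − V = 71.4 mol/h.

L = 71.4 mol/h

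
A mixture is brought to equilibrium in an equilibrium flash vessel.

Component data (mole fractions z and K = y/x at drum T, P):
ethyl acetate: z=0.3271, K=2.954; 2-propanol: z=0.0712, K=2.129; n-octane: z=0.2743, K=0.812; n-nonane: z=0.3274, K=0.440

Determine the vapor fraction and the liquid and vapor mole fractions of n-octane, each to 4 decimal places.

Material balance + equilibrium reduce to Σ zᵢ(Kᵢ−1)/(1+ψ(Kᵢ−1)) = 0.
Feasibility: ΣzᵢKᵢ = 1.4846, Σzᵢ/Kᵢ = 1.2261 — both > 1, two phases present.
Newton iteration, ψ⁰ = 0.4:
  ψ = 0.4000: g = 0.12210, g' = -0.6184 → ψ = 0.5975
  ψ = 0.5975: g = 0.00927, g' = -0.5424 → ψ = 0.6145
  ψ = 0.6145: g = 0.00002, g' = -0.5406 → ψ = 0.6146
Converged at ψ = 0.6146.
Compositions from xᵢ = zᵢ/(1+ψ(Kᵢ−1)), yᵢ = Kᵢxᵢ:
  ethyl acetate: x = 0.1486, y = 0.4390
  2-propanol: x = 0.0420, y = 0.0895
  n-octane: x = 0.3101, y = 0.2518
  n-nonane: x = 0.4992, y = 0.2197

ψ = 0.6146, x_n-octane = 0.3101, y_n-octane = 0.2518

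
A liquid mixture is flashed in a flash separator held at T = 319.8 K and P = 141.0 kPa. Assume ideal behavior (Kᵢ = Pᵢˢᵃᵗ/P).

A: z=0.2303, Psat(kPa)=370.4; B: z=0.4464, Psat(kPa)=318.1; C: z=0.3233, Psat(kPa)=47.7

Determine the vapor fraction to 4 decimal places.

ψ = 0.7869

Raoult's law: Kᵢ = Pᵢˢᵃᵗ/P = Pᵢˢᵃᵗ/141.0.
  K_A = 370.4/141.0 = 2.626950, K_B = 318.1/141.0 = 2.256028, K_C = 47.7/141.0 = 0.338298
Let ψ = V/F and solve Σ zᵢ(Kᵢ−1)/(1+ψ(Kᵢ−1)) = 0.
g(0) = ΣzᵢKᵢ − 1 = 0.7214 and g(1) = 1 − Σzᵢ/Kᵢ = -0.2412, so a root lies in (0, 1).
Newton iteration, ψ⁰ = 0.5:
  ψ = 0.5000: g = 0.23131, g' = -0.7672 → ψ = 0.8015
  ψ = 0.8015: g = -0.01347, g' = -0.9315 → ψ = 0.7870
  ψ = 0.7870: g = -0.00015, g' = -0.9117 → ψ = 0.7869
Converged at ψ = 0.7869.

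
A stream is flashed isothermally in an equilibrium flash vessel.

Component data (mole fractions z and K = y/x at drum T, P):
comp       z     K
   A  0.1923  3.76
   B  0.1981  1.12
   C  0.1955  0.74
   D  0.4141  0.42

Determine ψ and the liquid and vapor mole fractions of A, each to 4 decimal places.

Rachford–Rice: g(ψ) = Σ zᵢ(Kᵢ−1)/(1+ψ(Kᵢ−1)) = 0.
Check two-phase: ΣzᵢKᵢ = 1.2635 > 1 and Σzᵢ/Kᵢ = 1.4782 > 1, so g(0) = 0.2635 > 0 and g(1) = -0.4782 < 0.
Newton iteration, ψ⁰ = 0.61:
  ψ = 0.6100: g = -0.21216, g' = -0.5582 → ψ = 0.2299
  ψ = 0.2299: g = 0.01667, g' = -0.7514 → ψ = 0.2521
  ψ = 0.2521: g = 0.00038, g' = -0.7184 → ψ = 0.2526
Converged at ψ = 0.2526.
Compositions from xᵢ = zᵢ/(1+ψ(Kᵢ−1)), yᵢ = Kᵢxᵢ:
  A: x = 0.1133, y = 0.4260
  B: x = 0.1923, y = 0.2153
  C: x = 0.2092, y = 0.1548
  D: x = 0.4852, y = 0.2038

ψ = 0.2526, x_A = 0.1133, y_A = 0.4260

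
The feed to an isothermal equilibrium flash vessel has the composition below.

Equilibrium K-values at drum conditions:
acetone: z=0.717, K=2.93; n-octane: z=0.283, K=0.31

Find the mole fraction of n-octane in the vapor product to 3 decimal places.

y_n-octane = 0.228

Material balance + equilibrium reduce to Σ zᵢ(Kᵢ−1)/(1+V/F(Kᵢ−1)) = 0.
g(0) = ΣzᵢKᵢ − 1 = 1.189 and g(1) = 1 − Σzᵢ/Kᵢ = -0.158, so a root lies in (0, 1).
Binary case is linear: z₁(K₁−1)(1+V/F(K₂−1)) + z₂(K₂−1)(1+V/F(K₁−1)) = 0
⇒ V/F = [z₁(K₁−1)+z₂(K₂−1)] / [−(K₁−1)(K₂−1)] = 1.1885/1.3317 = 0.892
Compositions from xᵢ = zᵢ/(1+V/F(Kᵢ−1)), yᵢ = Kᵢxᵢ:
  acetone: x = 0.263, y = 0.772
  n-octane: x = 0.737, y = 0.228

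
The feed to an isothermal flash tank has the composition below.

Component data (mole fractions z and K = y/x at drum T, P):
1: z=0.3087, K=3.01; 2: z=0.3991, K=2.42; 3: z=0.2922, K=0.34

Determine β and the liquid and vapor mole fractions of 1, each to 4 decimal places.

β = 0.8951, x_1 = 0.1103, y_1 = 0.3320

Newton iteration, β⁰ = 0.6:
  β = 0.6000: g = 0.26799, g' = -0.8398 → β = 0.9191
  β = 0.9191: g = -0.02647, g' = -1.1277 → β = 0.8956
  β = 0.8956: g = -0.00062, g' = -1.0763 → β = 0.8951
Converged at β = 0.8951.
Compositions from xᵢ = zᵢ/(1+β(Kᵢ−1)), yᵢ = Kᵢxᵢ:
  1: x = 0.1103, y = 0.3320
  2: x = 0.1757, y = 0.4253
  3: x = 0.7140, y = 0.2428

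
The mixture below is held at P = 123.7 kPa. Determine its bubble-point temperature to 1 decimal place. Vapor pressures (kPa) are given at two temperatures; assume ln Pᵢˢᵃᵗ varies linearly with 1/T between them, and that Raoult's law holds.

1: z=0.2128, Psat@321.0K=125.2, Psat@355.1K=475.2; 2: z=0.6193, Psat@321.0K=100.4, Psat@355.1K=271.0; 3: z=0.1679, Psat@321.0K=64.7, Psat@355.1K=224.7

T = 327.1 K

Bubble-point temperature: ΣzᵢPᵢˢᵃᵗ(T) = P. Interpolate ln Pᵢˢᵃᵗ = aᵢ + bᵢ/T.
  T = 321.0 K: ΣzᵢPᵢˢᵃᵗ = 99.68 kPa
  T = 355.1 K: ΣzᵢPᵢˢᵃᵗ = 306.68 kPa
  T = 338.1 K: ΣzᵢPᵢˢᵃᵗ = 179.61 kPa
  T = 329.6 K: ΣzᵢPᵢˢᵃᵗ = 134.95 kPa
  T = 325.3 K: ΣzᵢPᵢˢᵃᵗ = 116.19 kPa
  T = 327.5 K: ΣzᵢPᵢˢᵃᵗ = 125.49 kPa
Interpolating between 325.3 K and 327.5 K gives T ≈ 327.1 K.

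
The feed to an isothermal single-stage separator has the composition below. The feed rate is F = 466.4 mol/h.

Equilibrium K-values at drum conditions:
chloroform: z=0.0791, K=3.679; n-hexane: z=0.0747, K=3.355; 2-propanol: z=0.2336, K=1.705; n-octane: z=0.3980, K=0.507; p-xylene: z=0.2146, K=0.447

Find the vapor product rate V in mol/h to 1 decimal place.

Let β = V/F and solve Σ zᵢ(Kᵢ−1)/(1+β(Kᵢ−1)) = 0.
g(0) = ΣzᵢKᵢ − 1 = 0.2376 and g(1) = 1 − Σzᵢ/Kᵢ = -0.4459, so a root lies in (0, 1).
Iterate (Newton) starting at β = 0.5:
  β = 0.5000: g = -0.13130, g' = -0.5503 → β = 0.2614
  β = 0.2614: g = 0.00860, g' = -0.6550 → β = 0.2745
  β = 0.2745: g = 0.00008, g' = -0.6434 → β = 0.2747
Converged at β = 0.2747.
Then V = β·F = 0.2747·466.4 = 128.1 mol/h and L = F − V = 338.3 mol/h.

V = 128.1 mol/h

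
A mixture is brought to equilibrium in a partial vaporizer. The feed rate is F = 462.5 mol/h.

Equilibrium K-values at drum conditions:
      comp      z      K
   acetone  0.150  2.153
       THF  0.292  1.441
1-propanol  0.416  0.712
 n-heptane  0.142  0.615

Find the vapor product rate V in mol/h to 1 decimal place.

V = 249.0 mol/h

Material balance + equilibrium reduce to Σ zᵢ(Kᵢ−1)/(1+β(Kᵢ−1)) = 0.
Feasibility: ΣzᵢKᵢ = 1.127, Σzᵢ/Kᵢ = 1.087 — both > 1, two phases present.
Iterate (Newton) starting at β = 0.5:
  β = 0.500: g = 0.0075, g' = -0.198 → β = 0.538
Converged at β = 0.538.
Then V = β·F = 0.5385·462.5 = 249.0 mol/h and L = F − V = 213.5 mol/h.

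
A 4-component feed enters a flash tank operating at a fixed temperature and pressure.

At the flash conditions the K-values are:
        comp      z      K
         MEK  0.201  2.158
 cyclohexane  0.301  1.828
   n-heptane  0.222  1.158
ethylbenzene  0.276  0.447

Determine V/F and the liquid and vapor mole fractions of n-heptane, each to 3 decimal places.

V/F = 0.865, x_n-heptane = 0.195, y_n-heptane = 0.226

Material balance + equilibrium reduce to Σ zᵢ(Kᵢ−1)/(1+V/F(Kᵢ−1)) = 0.
g(0) = ΣzᵢKᵢ − 1 = 0.364 and g(1) = 1 − Σzᵢ/Kᵢ = -0.067, so a root lies in (0, 1).
Newton–Raphson from V/F = 0.61:
  V/F = 0.610: g = 0.1037, g' = -0.380 → V/F = 0.882
  V/F = 0.882: g = -0.0082, g' = -0.461 → V/F = 0.865
Converged at V/F = 0.865.
Compositions from xᵢ = zᵢ/(1+V/F(Kᵢ−1)), yᵢ = Kᵢxᵢ:
  MEK: x = 0.100, y = 0.217
  cyclohexane: x = 0.175, y = 0.321
  n-heptane: x = 0.195, y = 0.226
  ethylbenzene: x = 0.529, y = 0.236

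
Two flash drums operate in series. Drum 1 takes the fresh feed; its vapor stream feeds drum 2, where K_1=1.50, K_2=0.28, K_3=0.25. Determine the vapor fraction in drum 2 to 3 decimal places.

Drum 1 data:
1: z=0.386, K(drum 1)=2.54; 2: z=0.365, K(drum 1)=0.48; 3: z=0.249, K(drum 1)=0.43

Drum 1:
Rachford–Rice: g(ψ₁) = Σ zᵢ(Kᵢ−1)/(1+ψ₁(Kᵢ−1)) = 0.
Check two-phase: ΣzᵢKᵢ = 1.263 > 1 and Σzᵢ/Kᵢ = 1.491 > 1, so g(0) = 0.263 > 0 and g(1) = -0.491 < 0.
Newton–Raphson from ψ₁ = 0.5:
  ψ₁ = 0.500: g = -0.1191, g' = -0.631 → ψ₁ = 0.311
  ψ₁ = 0.311: g = 0.0030, g' = -0.678 → ψ₁ = 0.315
Converged at ψ₁ = 0.315.
Drum-1 compositions:
  1: x = 0.260, y = 0.660
  2: x = 0.437, y = 0.210
  3: x = 0.304, y = 0.131
Drum-2 feed = drum-1 vapor: z₂ = (0.6599, 0.2096, 0.1305).
Drum 2:
Material balance + equilibrium reduce to Σ zᵢ(Kᵢ−1)/(1+ψ₂(Kᵢ−1)) = 0.
Feasibility: ΣzᵢKᵢ = 1.081, Σzᵢ/Kᵢ = 1.711 — both > 1, two phases present.
Iterate (Newton) starting at ψ₂ = 0.55:
  ψ₂ = 0.550: g = -0.1577, g' = -0.612 → ψ₂ = 0.292
  ψ₂ = 0.292: g = -0.0287, g' = -0.420 → ψ₂ = 0.224
  ψ₂ = 0.224: g = -0.0009, g' = -0.394 → ψ₂ = 0.222
Converged at ψ₂ = 0.222.
  1: x = 0.594, y = 0.891
  2: x = 0.249, y = 0.070
  3: x = 0.157, y = 0.039

V/F (drum 2) = 0.222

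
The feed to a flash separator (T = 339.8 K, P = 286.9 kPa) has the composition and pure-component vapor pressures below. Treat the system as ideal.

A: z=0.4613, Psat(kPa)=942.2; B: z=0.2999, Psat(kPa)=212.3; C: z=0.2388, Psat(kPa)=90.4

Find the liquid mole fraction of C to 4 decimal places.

x_C = 0.4557

Raoult's law: Kᵢ = Pᵢˢᵃᵗ/P = Pᵢˢᵃᵗ/286.9.
  K_A = 942.2/286.9 = 3.284071, K_B = 212.3/286.9 = 0.739979, K_C = 90.4/286.9 = 0.315092
Material balance + equilibrium reduce to Σ zᵢ(Kᵢ−1)/(1+V/F(Kᵢ−1)) = 0.
Check two-phase: ΣzᵢKᵢ = 1.8121 > 1 and Σzᵢ/Kᵢ = 1.3036 > 1, so g(0) = 0.8121 > 0 and g(1) = -0.3036 < 0.
Newton–Raphson from V/F = 0.47:
  V/F = 0.4700: g = 0.17811, g' = -0.8297 → V/F = 0.6847
  V/F = 0.6847: g = 0.00812, g' = -0.7933 → V/F = 0.6949
Converged at V/F = 0.6949.
Compositions from xᵢ = zᵢ/(1+V/F(Kᵢ−1)), yᵢ = Kᵢxᵢ:
  A: x = 0.1783, y = 0.5856
  B: x = 0.3660, y = 0.2709
  C: x = 0.4557, y = 0.1436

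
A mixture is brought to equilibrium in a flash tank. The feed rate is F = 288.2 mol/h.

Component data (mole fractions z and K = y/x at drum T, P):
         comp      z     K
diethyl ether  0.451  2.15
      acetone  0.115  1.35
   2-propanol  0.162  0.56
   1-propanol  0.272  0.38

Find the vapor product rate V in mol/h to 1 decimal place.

V = 159.3 mol/h

Rachford–Rice: g(V/F) = Σ zᵢ(Kᵢ−1)/(1+V/F(Kᵢ−1)) = 0.
Check two-phase: ΣzᵢKᵢ = 1.319 > 1 and Σzᵢ/Kᵢ = 1.300 > 1, so g(0) = 0.319 > 0 and g(1) = -0.300 < 0.
Newton–Raphson from V/F = 0.39:
  V/F = 0.390: g = 0.0850, g' = -0.523 → V/F = 0.553
Converged at V/F = 0.553.
Then V = V/F·F = 0.5529·288.2 = 159.3 mol/h and L = F − V = 128.9 mol/h.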